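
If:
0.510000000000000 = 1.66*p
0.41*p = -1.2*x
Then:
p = 0.31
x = -0.10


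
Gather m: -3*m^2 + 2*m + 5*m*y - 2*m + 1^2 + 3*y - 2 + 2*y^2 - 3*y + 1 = -3*m^2 + 5*m*y + 2*y^2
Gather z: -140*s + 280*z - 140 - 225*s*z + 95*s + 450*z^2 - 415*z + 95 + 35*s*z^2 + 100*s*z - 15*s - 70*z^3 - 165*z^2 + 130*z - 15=-60*s - 70*z^3 + z^2*(35*s + 285) + z*(-125*s - 5) - 60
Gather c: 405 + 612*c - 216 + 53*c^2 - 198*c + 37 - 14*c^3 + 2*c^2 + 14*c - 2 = -14*c^3 + 55*c^2 + 428*c + 224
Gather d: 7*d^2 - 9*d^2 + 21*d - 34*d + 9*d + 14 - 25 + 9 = -2*d^2 - 4*d - 2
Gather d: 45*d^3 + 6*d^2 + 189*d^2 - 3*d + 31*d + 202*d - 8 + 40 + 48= 45*d^3 + 195*d^2 + 230*d + 80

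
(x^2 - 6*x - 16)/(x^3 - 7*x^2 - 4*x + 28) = (x - 8)/(x^2 - 9*x + 14)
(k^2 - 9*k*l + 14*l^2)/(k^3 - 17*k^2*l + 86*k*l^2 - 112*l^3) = 1/(k - 8*l)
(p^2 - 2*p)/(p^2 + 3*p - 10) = p/(p + 5)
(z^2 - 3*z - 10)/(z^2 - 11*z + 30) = (z + 2)/(z - 6)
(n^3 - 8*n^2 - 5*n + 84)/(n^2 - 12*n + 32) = (n^2 - 4*n - 21)/(n - 8)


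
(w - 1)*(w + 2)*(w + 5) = w^3 + 6*w^2 + 3*w - 10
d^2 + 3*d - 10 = (d - 2)*(d + 5)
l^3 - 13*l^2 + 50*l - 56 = (l - 7)*(l - 4)*(l - 2)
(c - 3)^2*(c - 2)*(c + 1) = c^4 - 7*c^3 + 13*c^2 + 3*c - 18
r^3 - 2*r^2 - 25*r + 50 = (r - 5)*(r - 2)*(r + 5)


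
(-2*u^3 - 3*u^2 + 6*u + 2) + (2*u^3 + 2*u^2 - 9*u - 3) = -u^2 - 3*u - 1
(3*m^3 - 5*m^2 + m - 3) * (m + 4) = 3*m^4 + 7*m^3 - 19*m^2 + m - 12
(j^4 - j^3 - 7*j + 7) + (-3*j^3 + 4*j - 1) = j^4 - 4*j^3 - 3*j + 6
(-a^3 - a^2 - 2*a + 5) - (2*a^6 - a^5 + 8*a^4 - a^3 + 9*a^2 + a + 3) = -2*a^6 + a^5 - 8*a^4 - 10*a^2 - 3*a + 2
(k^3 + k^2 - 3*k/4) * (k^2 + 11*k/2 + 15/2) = k^5 + 13*k^4/2 + 49*k^3/4 + 27*k^2/8 - 45*k/8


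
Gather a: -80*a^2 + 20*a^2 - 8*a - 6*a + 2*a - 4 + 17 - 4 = -60*a^2 - 12*a + 9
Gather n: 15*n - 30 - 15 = 15*n - 45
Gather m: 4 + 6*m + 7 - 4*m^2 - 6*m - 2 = 9 - 4*m^2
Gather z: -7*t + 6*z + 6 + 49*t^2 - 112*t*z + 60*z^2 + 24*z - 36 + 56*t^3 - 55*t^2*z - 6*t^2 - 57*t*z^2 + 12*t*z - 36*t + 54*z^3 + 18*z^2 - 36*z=56*t^3 + 43*t^2 - 43*t + 54*z^3 + z^2*(78 - 57*t) + z*(-55*t^2 - 100*t - 6) - 30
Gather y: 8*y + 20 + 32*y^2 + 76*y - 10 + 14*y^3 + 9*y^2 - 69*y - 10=14*y^3 + 41*y^2 + 15*y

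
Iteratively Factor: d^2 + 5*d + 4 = (d + 4)*(d + 1)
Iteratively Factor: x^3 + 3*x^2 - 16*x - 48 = (x - 4)*(x^2 + 7*x + 12) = (x - 4)*(x + 3)*(x + 4)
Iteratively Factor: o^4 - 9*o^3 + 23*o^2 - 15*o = (o - 1)*(o^3 - 8*o^2 + 15*o) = (o - 5)*(o - 1)*(o^2 - 3*o) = o*(o - 5)*(o - 1)*(o - 3)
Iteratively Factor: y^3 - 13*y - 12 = (y + 1)*(y^2 - y - 12) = (y + 1)*(y + 3)*(y - 4)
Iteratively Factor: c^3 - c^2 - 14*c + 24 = (c - 3)*(c^2 + 2*c - 8) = (c - 3)*(c + 4)*(c - 2)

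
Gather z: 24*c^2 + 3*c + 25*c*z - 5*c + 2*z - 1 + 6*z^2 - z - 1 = 24*c^2 - 2*c + 6*z^2 + z*(25*c + 1) - 2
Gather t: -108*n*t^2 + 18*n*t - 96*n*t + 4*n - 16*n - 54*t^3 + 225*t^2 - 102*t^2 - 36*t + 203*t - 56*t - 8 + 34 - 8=-12*n - 54*t^3 + t^2*(123 - 108*n) + t*(111 - 78*n) + 18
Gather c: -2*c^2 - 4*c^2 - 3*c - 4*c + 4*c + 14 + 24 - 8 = -6*c^2 - 3*c + 30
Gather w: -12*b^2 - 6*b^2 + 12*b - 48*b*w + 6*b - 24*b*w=-18*b^2 - 72*b*w + 18*b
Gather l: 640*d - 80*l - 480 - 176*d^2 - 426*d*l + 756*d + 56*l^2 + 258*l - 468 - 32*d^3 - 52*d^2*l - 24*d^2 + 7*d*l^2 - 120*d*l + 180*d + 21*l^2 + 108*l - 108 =-32*d^3 - 200*d^2 + 1576*d + l^2*(7*d + 77) + l*(-52*d^2 - 546*d + 286) - 1056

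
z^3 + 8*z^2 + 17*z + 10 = (z + 1)*(z + 2)*(z + 5)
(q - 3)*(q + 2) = q^2 - q - 6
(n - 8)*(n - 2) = n^2 - 10*n + 16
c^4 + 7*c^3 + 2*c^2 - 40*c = c*(c - 2)*(c + 4)*(c + 5)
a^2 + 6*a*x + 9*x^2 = (a + 3*x)^2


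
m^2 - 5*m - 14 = (m - 7)*(m + 2)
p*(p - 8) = p^2 - 8*p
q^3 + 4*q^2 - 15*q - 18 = (q - 3)*(q + 1)*(q + 6)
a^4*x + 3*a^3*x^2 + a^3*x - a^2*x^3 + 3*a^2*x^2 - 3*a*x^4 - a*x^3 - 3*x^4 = (a - x)*(a + x)*(a + 3*x)*(a*x + x)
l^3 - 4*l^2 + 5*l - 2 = (l - 2)*(l - 1)^2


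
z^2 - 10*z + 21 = (z - 7)*(z - 3)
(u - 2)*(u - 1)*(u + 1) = u^3 - 2*u^2 - u + 2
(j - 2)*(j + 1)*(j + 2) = j^3 + j^2 - 4*j - 4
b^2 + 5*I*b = b*(b + 5*I)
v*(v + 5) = v^2 + 5*v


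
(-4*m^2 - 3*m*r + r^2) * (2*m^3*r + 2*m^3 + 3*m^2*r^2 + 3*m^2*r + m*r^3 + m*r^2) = -8*m^5*r - 8*m^5 - 18*m^4*r^2 - 18*m^4*r - 11*m^3*r^3 - 11*m^3*r^2 + m*r^5 + m*r^4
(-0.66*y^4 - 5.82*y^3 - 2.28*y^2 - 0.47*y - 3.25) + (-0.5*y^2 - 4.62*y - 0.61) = -0.66*y^4 - 5.82*y^3 - 2.78*y^2 - 5.09*y - 3.86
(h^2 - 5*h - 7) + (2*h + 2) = h^2 - 3*h - 5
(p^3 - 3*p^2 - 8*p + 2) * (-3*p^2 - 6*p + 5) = -3*p^5 + 3*p^4 + 47*p^3 + 27*p^2 - 52*p + 10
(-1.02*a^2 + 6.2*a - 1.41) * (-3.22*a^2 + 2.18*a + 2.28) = 3.2844*a^4 - 22.1876*a^3 + 15.7306*a^2 + 11.0622*a - 3.2148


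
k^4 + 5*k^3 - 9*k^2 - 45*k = k*(k - 3)*(k + 3)*(k + 5)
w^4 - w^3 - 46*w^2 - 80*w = w*(w - 8)*(w + 2)*(w + 5)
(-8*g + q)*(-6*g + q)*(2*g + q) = 96*g^3 + 20*g^2*q - 12*g*q^2 + q^3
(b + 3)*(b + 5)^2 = b^3 + 13*b^2 + 55*b + 75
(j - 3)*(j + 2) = j^2 - j - 6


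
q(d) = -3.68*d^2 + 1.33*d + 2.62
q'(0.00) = 1.33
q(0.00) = 2.62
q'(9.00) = -64.91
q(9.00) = -283.49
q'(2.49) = -17.00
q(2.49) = -16.88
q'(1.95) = -13.02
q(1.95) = -8.78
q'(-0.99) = 8.62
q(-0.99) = -2.30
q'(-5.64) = 42.84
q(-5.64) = -121.94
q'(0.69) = -3.75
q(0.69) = 1.79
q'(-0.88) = 7.81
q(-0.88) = -1.40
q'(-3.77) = 29.08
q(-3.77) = -54.70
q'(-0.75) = 6.85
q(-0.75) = -0.45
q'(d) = 1.33 - 7.36*d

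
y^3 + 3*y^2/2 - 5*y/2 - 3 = (y - 3/2)*(y + 1)*(y + 2)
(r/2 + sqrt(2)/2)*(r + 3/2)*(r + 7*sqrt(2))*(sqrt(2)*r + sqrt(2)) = sqrt(2)*r^4/2 + 5*sqrt(2)*r^3/4 + 8*r^3 + 31*sqrt(2)*r^2/4 + 20*r^2 + 12*r + 35*sqrt(2)*r/2 + 21*sqrt(2)/2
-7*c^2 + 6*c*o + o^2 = (-c + o)*(7*c + o)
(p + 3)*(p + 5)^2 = p^3 + 13*p^2 + 55*p + 75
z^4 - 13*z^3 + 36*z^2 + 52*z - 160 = (z - 8)*(z - 5)*(z - 2)*(z + 2)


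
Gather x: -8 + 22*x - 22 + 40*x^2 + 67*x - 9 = 40*x^2 + 89*x - 39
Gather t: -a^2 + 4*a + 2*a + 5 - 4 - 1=-a^2 + 6*a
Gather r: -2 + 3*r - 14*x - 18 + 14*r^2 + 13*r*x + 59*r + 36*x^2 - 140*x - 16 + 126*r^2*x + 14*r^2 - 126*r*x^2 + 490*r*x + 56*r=r^2*(126*x + 28) + r*(-126*x^2 + 503*x + 118) + 36*x^2 - 154*x - 36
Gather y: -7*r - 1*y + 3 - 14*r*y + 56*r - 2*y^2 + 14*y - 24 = 49*r - 2*y^2 + y*(13 - 14*r) - 21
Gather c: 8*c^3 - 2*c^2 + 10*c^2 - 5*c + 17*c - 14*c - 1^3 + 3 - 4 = 8*c^3 + 8*c^2 - 2*c - 2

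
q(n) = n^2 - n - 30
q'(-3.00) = -7.00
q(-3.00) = -18.00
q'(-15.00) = -31.00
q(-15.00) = 210.00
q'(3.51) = 6.02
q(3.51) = -21.19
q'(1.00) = 1.00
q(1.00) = -30.00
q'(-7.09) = -15.18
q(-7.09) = 27.36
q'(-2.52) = -6.04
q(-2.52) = -21.13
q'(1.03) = 1.06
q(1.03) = -29.97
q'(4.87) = 8.74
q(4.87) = -11.15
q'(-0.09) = -1.18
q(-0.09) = -29.90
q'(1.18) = 1.36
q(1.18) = -29.79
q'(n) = 2*n - 1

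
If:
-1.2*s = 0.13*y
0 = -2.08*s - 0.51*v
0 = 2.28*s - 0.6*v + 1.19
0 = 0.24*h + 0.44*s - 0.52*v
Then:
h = 2.69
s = -0.25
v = 1.03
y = 2.32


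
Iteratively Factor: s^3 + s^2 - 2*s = (s)*(s^2 + s - 2) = s*(s - 1)*(s + 2)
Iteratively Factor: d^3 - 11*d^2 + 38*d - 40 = (d - 5)*(d^2 - 6*d + 8) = (d - 5)*(d - 2)*(d - 4)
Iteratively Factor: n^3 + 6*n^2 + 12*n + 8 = (n + 2)*(n^2 + 4*n + 4) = (n + 2)^2*(n + 2)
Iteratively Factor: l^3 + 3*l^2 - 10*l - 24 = (l + 2)*(l^2 + l - 12) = (l + 2)*(l + 4)*(l - 3)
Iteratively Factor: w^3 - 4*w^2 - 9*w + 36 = (w + 3)*(w^2 - 7*w + 12) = (w - 4)*(w + 3)*(w - 3)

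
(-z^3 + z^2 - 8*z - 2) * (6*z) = -6*z^4 + 6*z^3 - 48*z^2 - 12*z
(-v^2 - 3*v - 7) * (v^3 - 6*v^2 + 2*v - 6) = -v^5 + 3*v^4 + 9*v^3 + 42*v^2 + 4*v + 42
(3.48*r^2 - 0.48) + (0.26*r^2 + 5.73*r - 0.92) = 3.74*r^2 + 5.73*r - 1.4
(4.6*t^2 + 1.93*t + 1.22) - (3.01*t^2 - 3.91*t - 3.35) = 1.59*t^2 + 5.84*t + 4.57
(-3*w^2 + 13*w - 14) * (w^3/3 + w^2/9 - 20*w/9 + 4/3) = -w^5 + 4*w^4 + 31*w^3/9 - 310*w^2/9 + 436*w/9 - 56/3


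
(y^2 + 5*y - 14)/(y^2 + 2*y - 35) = (y - 2)/(y - 5)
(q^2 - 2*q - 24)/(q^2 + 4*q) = (q - 6)/q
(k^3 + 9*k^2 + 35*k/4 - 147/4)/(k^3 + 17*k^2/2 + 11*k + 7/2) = (4*k^2 + 8*k - 21)/(2*(2*k^2 + 3*k + 1))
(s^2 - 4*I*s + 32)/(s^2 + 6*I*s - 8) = (s - 8*I)/(s + 2*I)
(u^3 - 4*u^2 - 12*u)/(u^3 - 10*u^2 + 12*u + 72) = u/(u - 6)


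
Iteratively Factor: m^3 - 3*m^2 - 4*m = (m)*(m^2 - 3*m - 4) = m*(m + 1)*(m - 4)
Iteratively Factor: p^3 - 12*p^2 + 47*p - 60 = (p - 4)*(p^2 - 8*p + 15) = (p - 5)*(p - 4)*(p - 3)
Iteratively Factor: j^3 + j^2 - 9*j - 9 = (j - 3)*(j^2 + 4*j + 3) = (j - 3)*(j + 1)*(j + 3)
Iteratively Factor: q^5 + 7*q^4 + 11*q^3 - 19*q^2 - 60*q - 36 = (q + 3)*(q^4 + 4*q^3 - q^2 - 16*q - 12) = (q + 1)*(q + 3)*(q^3 + 3*q^2 - 4*q - 12) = (q + 1)*(q + 2)*(q + 3)*(q^2 + q - 6) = (q + 1)*(q + 2)*(q + 3)^2*(q - 2)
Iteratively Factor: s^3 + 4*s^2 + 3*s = (s + 1)*(s^2 + 3*s) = (s + 1)*(s + 3)*(s)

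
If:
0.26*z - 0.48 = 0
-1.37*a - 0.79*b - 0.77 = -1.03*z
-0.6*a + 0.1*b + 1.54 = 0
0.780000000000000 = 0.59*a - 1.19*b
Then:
No Solution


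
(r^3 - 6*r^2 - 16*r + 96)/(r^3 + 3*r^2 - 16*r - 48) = (r - 6)/(r + 3)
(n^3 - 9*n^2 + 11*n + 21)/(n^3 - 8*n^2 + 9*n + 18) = (n - 7)/(n - 6)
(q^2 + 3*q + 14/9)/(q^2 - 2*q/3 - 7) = (q + 2/3)/(q - 3)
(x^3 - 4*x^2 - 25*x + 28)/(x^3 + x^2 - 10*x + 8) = (x - 7)/(x - 2)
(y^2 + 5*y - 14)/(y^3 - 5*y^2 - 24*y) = (-y^2 - 5*y + 14)/(y*(-y^2 + 5*y + 24))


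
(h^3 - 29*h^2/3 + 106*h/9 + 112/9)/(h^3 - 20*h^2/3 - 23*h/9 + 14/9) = (3*h^2 - 31*h + 56)/(3*h^2 - 22*h + 7)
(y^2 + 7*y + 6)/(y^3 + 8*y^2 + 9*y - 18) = (y + 1)/(y^2 + 2*y - 3)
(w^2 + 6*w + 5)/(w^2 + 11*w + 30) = (w + 1)/(w + 6)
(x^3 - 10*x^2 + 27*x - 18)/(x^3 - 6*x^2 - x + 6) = (x - 3)/(x + 1)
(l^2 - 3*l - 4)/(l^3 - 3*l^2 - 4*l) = 1/l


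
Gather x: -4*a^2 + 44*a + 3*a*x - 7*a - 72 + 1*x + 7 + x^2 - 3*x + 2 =-4*a^2 + 37*a + x^2 + x*(3*a - 2) - 63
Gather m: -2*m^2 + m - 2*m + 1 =-2*m^2 - m + 1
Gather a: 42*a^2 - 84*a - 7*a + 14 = 42*a^2 - 91*a + 14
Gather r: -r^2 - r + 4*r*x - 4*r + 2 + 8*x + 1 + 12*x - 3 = -r^2 + r*(4*x - 5) + 20*x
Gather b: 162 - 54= 108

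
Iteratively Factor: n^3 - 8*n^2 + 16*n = (n)*(n^2 - 8*n + 16) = n*(n - 4)*(n - 4)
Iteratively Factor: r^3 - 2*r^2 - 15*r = (r - 5)*(r^2 + 3*r) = (r - 5)*(r + 3)*(r)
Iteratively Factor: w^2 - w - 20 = (w - 5)*(w + 4)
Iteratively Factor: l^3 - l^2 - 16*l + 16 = (l - 4)*(l^2 + 3*l - 4) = (l - 4)*(l - 1)*(l + 4)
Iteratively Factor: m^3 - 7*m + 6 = (m - 1)*(m^2 + m - 6) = (m - 1)*(m + 3)*(m - 2)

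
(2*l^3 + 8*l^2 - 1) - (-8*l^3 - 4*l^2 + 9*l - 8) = 10*l^3 + 12*l^2 - 9*l + 7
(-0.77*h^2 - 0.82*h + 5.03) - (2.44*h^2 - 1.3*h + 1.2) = -3.21*h^2 + 0.48*h + 3.83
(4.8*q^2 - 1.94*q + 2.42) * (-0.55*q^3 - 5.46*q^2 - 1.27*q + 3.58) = -2.64*q^5 - 25.141*q^4 + 3.1654*q^3 + 6.4346*q^2 - 10.0186*q + 8.6636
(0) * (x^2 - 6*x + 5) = 0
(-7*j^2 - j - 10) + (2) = -7*j^2 - j - 8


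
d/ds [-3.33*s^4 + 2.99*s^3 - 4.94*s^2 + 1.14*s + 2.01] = -13.32*s^3 + 8.97*s^2 - 9.88*s + 1.14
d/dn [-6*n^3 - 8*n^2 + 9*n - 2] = -18*n^2 - 16*n + 9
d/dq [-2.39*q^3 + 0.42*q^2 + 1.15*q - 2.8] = -7.17*q^2 + 0.84*q + 1.15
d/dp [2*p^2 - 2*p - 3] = 4*p - 2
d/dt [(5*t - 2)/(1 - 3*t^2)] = (15*t^2 - 12*t + 5)/(9*t^4 - 6*t^2 + 1)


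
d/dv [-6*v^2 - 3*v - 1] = -12*v - 3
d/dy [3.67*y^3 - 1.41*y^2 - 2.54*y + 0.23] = 11.01*y^2 - 2.82*y - 2.54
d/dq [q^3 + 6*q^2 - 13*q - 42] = 3*q^2 + 12*q - 13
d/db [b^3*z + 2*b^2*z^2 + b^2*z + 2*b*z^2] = z*(3*b^2 + 4*b*z + 2*b + 2*z)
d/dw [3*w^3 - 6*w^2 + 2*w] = 9*w^2 - 12*w + 2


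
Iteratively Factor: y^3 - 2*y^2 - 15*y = (y - 5)*(y^2 + 3*y) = (y - 5)*(y + 3)*(y)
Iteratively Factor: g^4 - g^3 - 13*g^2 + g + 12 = (g + 3)*(g^3 - 4*g^2 - g + 4) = (g + 1)*(g + 3)*(g^2 - 5*g + 4) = (g - 4)*(g + 1)*(g + 3)*(g - 1)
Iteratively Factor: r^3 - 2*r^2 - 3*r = (r)*(r^2 - 2*r - 3) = r*(r + 1)*(r - 3)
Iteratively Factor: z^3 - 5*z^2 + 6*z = (z)*(z^2 - 5*z + 6) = z*(z - 3)*(z - 2)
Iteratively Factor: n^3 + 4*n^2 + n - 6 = (n - 1)*(n^2 + 5*n + 6) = (n - 1)*(n + 2)*(n + 3)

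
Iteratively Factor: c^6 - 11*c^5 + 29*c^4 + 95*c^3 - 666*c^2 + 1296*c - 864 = (c - 3)*(c^5 - 8*c^4 + 5*c^3 + 110*c^2 - 336*c + 288) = (c - 3)*(c - 2)*(c^4 - 6*c^3 - 7*c^2 + 96*c - 144) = (c - 4)*(c - 3)*(c - 2)*(c^3 - 2*c^2 - 15*c + 36) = (c - 4)*(c - 3)*(c - 2)*(c + 4)*(c^2 - 6*c + 9) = (c - 4)*(c - 3)^2*(c - 2)*(c + 4)*(c - 3)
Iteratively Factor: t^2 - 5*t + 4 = (t - 1)*(t - 4)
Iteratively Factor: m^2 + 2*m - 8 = (m - 2)*(m + 4)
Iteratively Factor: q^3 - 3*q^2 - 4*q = (q + 1)*(q^2 - 4*q) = (q - 4)*(q + 1)*(q)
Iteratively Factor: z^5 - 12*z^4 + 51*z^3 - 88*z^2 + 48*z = (z)*(z^4 - 12*z^3 + 51*z^2 - 88*z + 48) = z*(z - 4)*(z^3 - 8*z^2 + 19*z - 12) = z*(z - 4)*(z - 1)*(z^2 - 7*z + 12) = z*(z - 4)^2*(z - 1)*(z - 3)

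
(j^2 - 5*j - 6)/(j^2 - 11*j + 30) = (j + 1)/(j - 5)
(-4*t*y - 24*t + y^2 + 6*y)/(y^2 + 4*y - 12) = (-4*t + y)/(y - 2)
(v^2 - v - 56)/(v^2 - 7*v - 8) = (v + 7)/(v + 1)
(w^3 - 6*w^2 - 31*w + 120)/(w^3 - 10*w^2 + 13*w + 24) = (w + 5)/(w + 1)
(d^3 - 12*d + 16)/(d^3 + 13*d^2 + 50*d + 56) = (d^2 - 4*d + 4)/(d^2 + 9*d + 14)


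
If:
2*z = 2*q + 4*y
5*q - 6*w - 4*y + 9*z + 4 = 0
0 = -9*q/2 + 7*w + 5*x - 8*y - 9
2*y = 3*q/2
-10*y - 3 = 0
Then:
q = -2/5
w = -29/30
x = 347/150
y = -3/10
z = -1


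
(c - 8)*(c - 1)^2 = c^3 - 10*c^2 + 17*c - 8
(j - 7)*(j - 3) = j^2 - 10*j + 21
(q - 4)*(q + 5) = q^2 + q - 20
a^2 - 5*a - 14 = (a - 7)*(a + 2)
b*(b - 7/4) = b^2 - 7*b/4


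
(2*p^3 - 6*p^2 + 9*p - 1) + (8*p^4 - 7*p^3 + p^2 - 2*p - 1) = 8*p^4 - 5*p^3 - 5*p^2 + 7*p - 2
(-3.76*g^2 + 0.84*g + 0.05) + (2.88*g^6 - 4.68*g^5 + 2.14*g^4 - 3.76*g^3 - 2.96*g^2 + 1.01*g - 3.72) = 2.88*g^6 - 4.68*g^5 + 2.14*g^4 - 3.76*g^3 - 6.72*g^2 + 1.85*g - 3.67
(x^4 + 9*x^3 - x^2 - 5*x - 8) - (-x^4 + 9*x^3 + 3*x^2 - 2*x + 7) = 2*x^4 - 4*x^2 - 3*x - 15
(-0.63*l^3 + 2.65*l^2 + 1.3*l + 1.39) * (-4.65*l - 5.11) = 2.9295*l^4 - 9.1032*l^3 - 19.5865*l^2 - 13.1065*l - 7.1029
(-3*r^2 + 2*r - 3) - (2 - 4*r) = -3*r^2 + 6*r - 5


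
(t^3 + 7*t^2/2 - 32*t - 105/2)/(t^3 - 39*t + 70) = (t + 3/2)/(t - 2)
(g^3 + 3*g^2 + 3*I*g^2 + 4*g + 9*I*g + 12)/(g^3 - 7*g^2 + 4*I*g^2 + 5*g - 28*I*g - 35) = (g^2 + g*(3 + 4*I) + 12*I)/(g^2 + g*(-7 + 5*I) - 35*I)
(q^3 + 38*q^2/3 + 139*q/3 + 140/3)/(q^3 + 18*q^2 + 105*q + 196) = (q + 5/3)/(q + 7)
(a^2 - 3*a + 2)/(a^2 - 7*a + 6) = (a - 2)/(a - 6)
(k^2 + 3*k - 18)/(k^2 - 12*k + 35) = (k^2 + 3*k - 18)/(k^2 - 12*k + 35)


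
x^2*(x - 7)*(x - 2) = x^4 - 9*x^3 + 14*x^2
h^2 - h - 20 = (h - 5)*(h + 4)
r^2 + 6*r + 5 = (r + 1)*(r + 5)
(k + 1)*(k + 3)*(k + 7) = k^3 + 11*k^2 + 31*k + 21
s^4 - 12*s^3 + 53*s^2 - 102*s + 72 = (s - 4)*(s - 3)^2*(s - 2)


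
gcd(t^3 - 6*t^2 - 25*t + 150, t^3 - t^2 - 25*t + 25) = t^2 - 25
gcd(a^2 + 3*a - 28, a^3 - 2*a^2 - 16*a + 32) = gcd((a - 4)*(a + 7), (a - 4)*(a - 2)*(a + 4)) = a - 4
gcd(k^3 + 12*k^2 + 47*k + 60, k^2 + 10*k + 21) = k + 3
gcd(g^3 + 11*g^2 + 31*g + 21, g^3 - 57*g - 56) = g^2 + 8*g + 7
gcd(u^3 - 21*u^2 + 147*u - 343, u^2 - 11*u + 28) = u - 7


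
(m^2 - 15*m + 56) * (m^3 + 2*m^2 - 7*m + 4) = m^5 - 13*m^4 + 19*m^3 + 221*m^2 - 452*m + 224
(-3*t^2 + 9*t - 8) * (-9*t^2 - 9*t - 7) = 27*t^4 - 54*t^3 + 12*t^2 + 9*t + 56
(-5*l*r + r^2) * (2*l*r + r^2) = -10*l^2*r^2 - 3*l*r^3 + r^4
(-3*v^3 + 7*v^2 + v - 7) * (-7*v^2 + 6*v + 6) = 21*v^5 - 67*v^4 + 17*v^3 + 97*v^2 - 36*v - 42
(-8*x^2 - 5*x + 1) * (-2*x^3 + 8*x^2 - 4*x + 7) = 16*x^5 - 54*x^4 - 10*x^3 - 28*x^2 - 39*x + 7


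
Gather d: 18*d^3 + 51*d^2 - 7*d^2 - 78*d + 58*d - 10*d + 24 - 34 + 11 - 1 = 18*d^3 + 44*d^2 - 30*d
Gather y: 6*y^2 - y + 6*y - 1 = 6*y^2 + 5*y - 1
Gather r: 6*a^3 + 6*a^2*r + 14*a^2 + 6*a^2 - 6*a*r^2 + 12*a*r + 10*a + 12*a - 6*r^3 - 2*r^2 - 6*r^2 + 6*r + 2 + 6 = 6*a^3 + 20*a^2 + 22*a - 6*r^3 + r^2*(-6*a - 8) + r*(6*a^2 + 12*a + 6) + 8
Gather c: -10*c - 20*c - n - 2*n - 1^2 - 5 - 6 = -30*c - 3*n - 12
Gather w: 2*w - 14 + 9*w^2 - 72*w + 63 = 9*w^2 - 70*w + 49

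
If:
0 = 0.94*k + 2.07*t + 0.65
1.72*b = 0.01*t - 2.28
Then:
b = 0.00581395348837209*t - 1.32558139534884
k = -2.20212765957447*t - 0.691489361702128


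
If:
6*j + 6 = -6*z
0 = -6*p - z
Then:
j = -z - 1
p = -z/6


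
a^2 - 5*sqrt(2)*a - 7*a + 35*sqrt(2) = (a - 7)*(a - 5*sqrt(2))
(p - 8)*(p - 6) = p^2 - 14*p + 48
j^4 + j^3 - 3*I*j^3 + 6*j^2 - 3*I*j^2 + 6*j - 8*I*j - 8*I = (j + 1)*(j - 4*I)*(j - I)*(j + 2*I)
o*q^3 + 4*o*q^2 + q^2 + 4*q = q*(q + 4)*(o*q + 1)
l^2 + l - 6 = (l - 2)*(l + 3)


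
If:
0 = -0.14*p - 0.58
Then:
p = -4.14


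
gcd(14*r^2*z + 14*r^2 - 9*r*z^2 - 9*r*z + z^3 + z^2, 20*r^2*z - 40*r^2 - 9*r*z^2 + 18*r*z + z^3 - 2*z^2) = 1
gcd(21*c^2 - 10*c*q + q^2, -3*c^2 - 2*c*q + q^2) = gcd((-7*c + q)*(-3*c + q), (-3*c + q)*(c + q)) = -3*c + q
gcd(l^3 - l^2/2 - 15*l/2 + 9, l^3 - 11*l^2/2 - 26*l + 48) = l - 3/2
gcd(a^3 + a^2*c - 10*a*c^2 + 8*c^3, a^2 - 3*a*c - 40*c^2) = 1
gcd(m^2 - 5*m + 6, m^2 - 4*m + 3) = m - 3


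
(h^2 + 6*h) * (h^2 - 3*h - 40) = h^4 + 3*h^3 - 58*h^2 - 240*h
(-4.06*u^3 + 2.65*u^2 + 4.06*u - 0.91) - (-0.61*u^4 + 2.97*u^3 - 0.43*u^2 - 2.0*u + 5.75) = 0.61*u^4 - 7.03*u^3 + 3.08*u^2 + 6.06*u - 6.66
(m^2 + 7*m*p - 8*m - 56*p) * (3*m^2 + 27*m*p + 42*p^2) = 3*m^4 + 48*m^3*p - 24*m^3 + 231*m^2*p^2 - 384*m^2*p + 294*m*p^3 - 1848*m*p^2 - 2352*p^3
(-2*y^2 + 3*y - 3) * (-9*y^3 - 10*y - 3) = 18*y^5 - 27*y^4 + 47*y^3 - 24*y^2 + 21*y + 9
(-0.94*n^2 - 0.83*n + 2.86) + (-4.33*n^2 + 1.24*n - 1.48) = -5.27*n^2 + 0.41*n + 1.38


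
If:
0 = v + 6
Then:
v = -6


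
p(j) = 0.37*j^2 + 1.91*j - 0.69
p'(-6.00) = -2.53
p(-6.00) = 1.17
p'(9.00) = 8.57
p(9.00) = 46.47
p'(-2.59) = -0.01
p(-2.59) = -3.15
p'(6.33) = 6.59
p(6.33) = 26.23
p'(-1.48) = 0.81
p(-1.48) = -2.71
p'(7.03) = 7.11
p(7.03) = 31.02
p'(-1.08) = 1.11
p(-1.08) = -2.32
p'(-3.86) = -0.95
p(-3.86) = -2.55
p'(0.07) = 1.96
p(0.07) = -0.55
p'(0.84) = 2.53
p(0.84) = 1.18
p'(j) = 0.74*j + 1.91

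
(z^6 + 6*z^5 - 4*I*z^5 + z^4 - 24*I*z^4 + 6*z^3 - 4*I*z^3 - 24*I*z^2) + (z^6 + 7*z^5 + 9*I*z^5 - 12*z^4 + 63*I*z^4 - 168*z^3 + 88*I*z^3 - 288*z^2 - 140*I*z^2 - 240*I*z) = 2*z^6 + 13*z^5 + 5*I*z^5 - 11*z^4 + 39*I*z^4 - 162*z^3 + 84*I*z^3 - 288*z^2 - 164*I*z^2 - 240*I*z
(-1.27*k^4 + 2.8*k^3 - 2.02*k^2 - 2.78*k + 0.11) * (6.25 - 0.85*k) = 1.0795*k^5 - 10.3175*k^4 + 19.217*k^3 - 10.262*k^2 - 17.4685*k + 0.6875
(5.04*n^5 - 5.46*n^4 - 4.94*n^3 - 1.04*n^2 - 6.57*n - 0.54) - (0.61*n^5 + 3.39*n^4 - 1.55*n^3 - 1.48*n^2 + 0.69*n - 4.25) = 4.43*n^5 - 8.85*n^4 - 3.39*n^3 + 0.44*n^2 - 7.26*n + 3.71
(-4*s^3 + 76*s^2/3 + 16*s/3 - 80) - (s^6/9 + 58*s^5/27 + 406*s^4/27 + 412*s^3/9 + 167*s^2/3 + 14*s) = -s^6/9 - 58*s^5/27 - 406*s^4/27 - 448*s^3/9 - 91*s^2/3 - 26*s/3 - 80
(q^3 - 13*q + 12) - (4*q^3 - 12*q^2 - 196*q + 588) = -3*q^3 + 12*q^2 + 183*q - 576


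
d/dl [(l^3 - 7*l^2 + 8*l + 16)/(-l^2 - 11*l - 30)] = (-l^4 - 22*l^3 - 5*l^2 + 452*l - 64)/(l^4 + 22*l^3 + 181*l^2 + 660*l + 900)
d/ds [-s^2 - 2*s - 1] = -2*s - 2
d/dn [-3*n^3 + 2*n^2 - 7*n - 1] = -9*n^2 + 4*n - 7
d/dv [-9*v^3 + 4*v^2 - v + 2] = -27*v^2 + 8*v - 1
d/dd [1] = 0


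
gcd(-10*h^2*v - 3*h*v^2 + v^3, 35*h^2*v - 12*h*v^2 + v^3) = -5*h*v + v^2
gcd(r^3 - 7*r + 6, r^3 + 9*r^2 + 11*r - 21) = r^2 + 2*r - 3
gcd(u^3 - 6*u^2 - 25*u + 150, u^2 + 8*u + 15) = u + 5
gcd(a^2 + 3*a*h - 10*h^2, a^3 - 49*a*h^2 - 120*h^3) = a + 5*h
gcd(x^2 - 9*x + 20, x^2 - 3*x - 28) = 1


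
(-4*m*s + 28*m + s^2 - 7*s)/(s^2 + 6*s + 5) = (-4*m*s + 28*m + s^2 - 7*s)/(s^2 + 6*s + 5)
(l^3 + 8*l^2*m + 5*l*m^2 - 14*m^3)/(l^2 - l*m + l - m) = (l^2 + 9*l*m + 14*m^2)/(l + 1)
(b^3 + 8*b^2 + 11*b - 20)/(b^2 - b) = b + 9 + 20/b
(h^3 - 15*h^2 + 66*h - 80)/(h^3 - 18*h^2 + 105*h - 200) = (h - 2)/(h - 5)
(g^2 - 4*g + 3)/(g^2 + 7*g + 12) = (g^2 - 4*g + 3)/(g^2 + 7*g + 12)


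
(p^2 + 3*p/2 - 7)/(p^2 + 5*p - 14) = (p + 7/2)/(p + 7)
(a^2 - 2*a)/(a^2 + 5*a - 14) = a/(a + 7)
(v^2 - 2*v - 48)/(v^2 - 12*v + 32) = (v + 6)/(v - 4)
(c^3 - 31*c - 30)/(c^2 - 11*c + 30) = (c^2 + 6*c + 5)/(c - 5)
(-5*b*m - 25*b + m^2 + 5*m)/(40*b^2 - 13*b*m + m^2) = (-m - 5)/(8*b - m)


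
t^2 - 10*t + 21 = (t - 7)*(t - 3)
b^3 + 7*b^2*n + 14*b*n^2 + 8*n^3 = (b + n)*(b + 2*n)*(b + 4*n)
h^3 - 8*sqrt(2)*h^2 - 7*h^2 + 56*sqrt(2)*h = h*(h - 7)*(h - 8*sqrt(2))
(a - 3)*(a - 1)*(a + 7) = a^3 + 3*a^2 - 25*a + 21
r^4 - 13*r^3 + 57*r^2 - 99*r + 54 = (r - 6)*(r - 3)^2*(r - 1)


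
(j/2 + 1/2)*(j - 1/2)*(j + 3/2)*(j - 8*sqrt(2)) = j^4/2 - 4*sqrt(2)*j^3 + j^3 - 8*sqrt(2)*j^2 + j^2/8 - sqrt(2)*j - 3*j/8 + 3*sqrt(2)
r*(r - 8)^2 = r^3 - 16*r^2 + 64*r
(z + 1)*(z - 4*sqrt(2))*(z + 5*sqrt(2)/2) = z^3 - 3*sqrt(2)*z^2/2 + z^2 - 20*z - 3*sqrt(2)*z/2 - 20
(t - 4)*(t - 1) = t^2 - 5*t + 4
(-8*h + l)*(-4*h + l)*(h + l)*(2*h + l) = 64*h^4 + 72*h^3*l - 2*h^2*l^2 - 9*h*l^3 + l^4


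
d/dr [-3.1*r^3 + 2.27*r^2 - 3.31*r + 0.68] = -9.3*r^2 + 4.54*r - 3.31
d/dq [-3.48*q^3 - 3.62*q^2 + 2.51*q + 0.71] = -10.44*q^2 - 7.24*q + 2.51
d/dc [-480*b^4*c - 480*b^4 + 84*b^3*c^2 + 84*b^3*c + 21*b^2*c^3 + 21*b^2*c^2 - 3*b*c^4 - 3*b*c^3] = 3*b*(-160*b^3 + 56*b^2*c + 28*b^2 + 21*b*c^2 + 14*b*c - 4*c^3 - 3*c^2)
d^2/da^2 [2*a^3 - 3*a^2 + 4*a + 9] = 12*a - 6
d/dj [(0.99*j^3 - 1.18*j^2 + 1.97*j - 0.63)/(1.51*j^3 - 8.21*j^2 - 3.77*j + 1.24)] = (-8.88178419700125e-16*j^5 - 6.3461*j^4 - 13.414*j^3 + 27.159*j^2 - 13.271*j + 0.0676999999999999)/(2.2801*j^6 - 24.7942*j^5 + 56.0187*j^4 + 65.6482*j^3 - 6.1479*j^2 - 9.3496*j + 1.5376)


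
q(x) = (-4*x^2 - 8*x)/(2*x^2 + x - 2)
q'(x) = (-8*x - 8)/(2*x^2 + x - 2) + (-4*x - 1)*(-4*x^2 - 8*x)/(2*x^2 + x - 2)^2 = 4*(3*x^2 + 4*x + 4)/(4*x^4 + 4*x^3 - 7*x^2 - 4*x + 4)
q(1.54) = -5.09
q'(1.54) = 3.77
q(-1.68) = 1.09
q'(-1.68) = 5.95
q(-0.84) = -2.73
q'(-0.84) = 5.40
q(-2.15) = -0.25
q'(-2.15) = 1.43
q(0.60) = 9.18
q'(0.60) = 64.71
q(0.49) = 4.74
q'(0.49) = 25.20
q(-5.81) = -1.48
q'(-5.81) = 0.09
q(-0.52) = -1.56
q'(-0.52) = 2.79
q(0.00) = 0.00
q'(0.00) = 4.00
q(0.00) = 0.00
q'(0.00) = 4.00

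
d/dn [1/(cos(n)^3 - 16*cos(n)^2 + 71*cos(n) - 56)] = (3*cos(n)^2 - 32*cos(n) + 71)*sin(n)/(cos(n)^3 - 16*cos(n)^2 + 71*cos(n) - 56)^2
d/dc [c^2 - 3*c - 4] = 2*c - 3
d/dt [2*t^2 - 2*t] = 4*t - 2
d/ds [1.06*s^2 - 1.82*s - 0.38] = 2.12*s - 1.82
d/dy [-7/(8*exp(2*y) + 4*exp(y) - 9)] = (112*exp(y) + 28)*exp(y)/(8*exp(2*y) + 4*exp(y) - 9)^2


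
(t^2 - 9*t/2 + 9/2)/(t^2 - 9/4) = 2*(t - 3)/(2*t + 3)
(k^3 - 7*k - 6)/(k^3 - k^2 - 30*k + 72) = (k^2 + 3*k + 2)/(k^2 + 2*k - 24)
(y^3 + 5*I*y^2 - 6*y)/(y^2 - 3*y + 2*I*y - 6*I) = y*(y + 3*I)/(y - 3)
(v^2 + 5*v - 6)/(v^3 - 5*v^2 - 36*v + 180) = (v - 1)/(v^2 - 11*v + 30)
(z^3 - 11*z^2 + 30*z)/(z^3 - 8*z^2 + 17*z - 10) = z*(z - 6)/(z^2 - 3*z + 2)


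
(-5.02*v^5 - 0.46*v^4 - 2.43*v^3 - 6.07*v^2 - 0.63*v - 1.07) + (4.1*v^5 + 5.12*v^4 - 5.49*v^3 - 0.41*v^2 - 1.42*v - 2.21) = -0.92*v^5 + 4.66*v^4 - 7.92*v^3 - 6.48*v^2 - 2.05*v - 3.28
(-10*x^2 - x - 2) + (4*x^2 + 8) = -6*x^2 - x + 6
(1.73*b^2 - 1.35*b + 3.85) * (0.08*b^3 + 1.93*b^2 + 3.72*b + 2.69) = 0.1384*b^5 + 3.2309*b^4 + 4.1381*b^3 + 7.0622*b^2 + 10.6905*b + 10.3565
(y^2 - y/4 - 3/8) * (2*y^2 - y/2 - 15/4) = 2*y^4 - y^3 - 35*y^2/8 + 9*y/8 + 45/32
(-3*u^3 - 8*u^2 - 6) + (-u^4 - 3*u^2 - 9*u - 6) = -u^4 - 3*u^3 - 11*u^2 - 9*u - 12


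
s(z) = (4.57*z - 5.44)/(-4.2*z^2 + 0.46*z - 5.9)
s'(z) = (4.57*z - 5.44)*(8.4*z - 0.46)/(-4.2*z^2 + 0.46*z - 5.9)^2 + 4.57/(-4.2*z^2 + 0.46*z - 5.9)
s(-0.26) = 1.05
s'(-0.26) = -0.28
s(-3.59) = 0.35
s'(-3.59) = 0.10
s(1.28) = -0.03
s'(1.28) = -0.35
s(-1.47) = 0.78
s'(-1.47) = 0.34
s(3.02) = -0.20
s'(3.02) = 0.01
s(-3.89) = 0.33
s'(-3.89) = 0.09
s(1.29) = -0.04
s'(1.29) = -0.34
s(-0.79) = 1.02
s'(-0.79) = 0.30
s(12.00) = -0.08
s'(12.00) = 0.01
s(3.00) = -0.20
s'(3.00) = 0.01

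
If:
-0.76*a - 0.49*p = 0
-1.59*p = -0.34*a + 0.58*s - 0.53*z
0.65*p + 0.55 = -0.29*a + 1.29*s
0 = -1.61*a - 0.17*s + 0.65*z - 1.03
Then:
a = -0.15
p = 0.23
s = 0.51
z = 1.35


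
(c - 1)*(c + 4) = c^2 + 3*c - 4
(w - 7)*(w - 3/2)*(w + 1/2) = w^3 - 8*w^2 + 25*w/4 + 21/4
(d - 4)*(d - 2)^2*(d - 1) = d^4 - 9*d^3 + 28*d^2 - 36*d + 16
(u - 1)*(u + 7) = u^2 + 6*u - 7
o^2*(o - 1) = o^3 - o^2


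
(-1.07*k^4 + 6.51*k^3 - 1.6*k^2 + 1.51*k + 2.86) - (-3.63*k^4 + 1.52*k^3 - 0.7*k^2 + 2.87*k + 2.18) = 2.56*k^4 + 4.99*k^3 - 0.9*k^2 - 1.36*k + 0.68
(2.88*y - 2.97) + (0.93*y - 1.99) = 3.81*y - 4.96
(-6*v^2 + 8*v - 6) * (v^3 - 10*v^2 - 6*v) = -6*v^5 + 68*v^4 - 50*v^3 + 12*v^2 + 36*v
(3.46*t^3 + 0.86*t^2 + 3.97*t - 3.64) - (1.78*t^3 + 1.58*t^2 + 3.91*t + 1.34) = 1.68*t^3 - 0.72*t^2 + 0.0600000000000001*t - 4.98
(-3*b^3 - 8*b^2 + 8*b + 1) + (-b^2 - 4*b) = -3*b^3 - 9*b^2 + 4*b + 1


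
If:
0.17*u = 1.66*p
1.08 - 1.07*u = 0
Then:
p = 0.10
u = 1.01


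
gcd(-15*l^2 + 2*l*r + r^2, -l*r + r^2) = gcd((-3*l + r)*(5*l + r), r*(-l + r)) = 1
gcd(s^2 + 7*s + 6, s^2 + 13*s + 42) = s + 6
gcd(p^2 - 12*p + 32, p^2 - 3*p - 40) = p - 8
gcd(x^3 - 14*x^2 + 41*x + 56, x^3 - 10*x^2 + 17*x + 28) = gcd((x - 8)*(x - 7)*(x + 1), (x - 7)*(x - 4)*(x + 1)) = x^2 - 6*x - 7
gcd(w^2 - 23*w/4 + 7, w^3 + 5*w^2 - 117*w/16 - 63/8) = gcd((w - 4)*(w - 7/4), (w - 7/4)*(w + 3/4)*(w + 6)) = w - 7/4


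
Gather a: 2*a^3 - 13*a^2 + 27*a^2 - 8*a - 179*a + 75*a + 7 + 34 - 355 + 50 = 2*a^3 + 14*a^2 - 112*a - 264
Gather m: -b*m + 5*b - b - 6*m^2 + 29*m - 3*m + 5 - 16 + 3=4*b - 6*m^2 + m*(26 - b) - 8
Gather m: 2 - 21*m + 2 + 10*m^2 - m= 10*m^2 - 22*m + 4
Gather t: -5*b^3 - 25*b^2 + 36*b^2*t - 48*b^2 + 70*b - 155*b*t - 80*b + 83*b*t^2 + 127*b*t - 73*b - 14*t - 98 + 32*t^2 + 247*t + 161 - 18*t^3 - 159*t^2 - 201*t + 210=-5*b^3 - 73*b^2 - 83*b - 18*t^3 + t^2*(83*b - 127) + t*(36*b^2 - 28*b + 32) + 273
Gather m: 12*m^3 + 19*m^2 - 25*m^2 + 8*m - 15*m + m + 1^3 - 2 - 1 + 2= 12*m^3 - 6*m^2 - 6*m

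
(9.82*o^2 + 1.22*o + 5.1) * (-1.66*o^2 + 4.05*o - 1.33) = -16.3012*o^4 + 37.7458*o^3 - 16.5856*o^2 + 19.0324*o - 6.783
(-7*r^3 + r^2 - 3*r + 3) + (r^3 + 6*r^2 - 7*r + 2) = -6*r^3 + 7*r^2 - 10*r + 5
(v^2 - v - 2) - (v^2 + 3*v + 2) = -4*v - 4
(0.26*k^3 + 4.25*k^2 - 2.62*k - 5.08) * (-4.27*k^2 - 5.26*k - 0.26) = -1.1102*k^5 - 19.5151*k^4 - 11.2352*k^3 + 34.3678*k^2 + 27.402*k + 1.3208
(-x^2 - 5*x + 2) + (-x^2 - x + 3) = -2*x^2 - 6*x + 5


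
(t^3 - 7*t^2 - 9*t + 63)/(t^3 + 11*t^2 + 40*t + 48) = (t^2 - 10*t + 21)/(t^2 + 8*t + 16)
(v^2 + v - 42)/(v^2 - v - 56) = (v - 6)/(v - 8)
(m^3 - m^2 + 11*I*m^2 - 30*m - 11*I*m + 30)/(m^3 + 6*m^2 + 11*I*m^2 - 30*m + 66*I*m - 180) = (m - 1)/(m + 6)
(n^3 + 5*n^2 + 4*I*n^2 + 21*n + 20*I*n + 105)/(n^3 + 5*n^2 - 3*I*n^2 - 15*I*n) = (n + 7*I)/n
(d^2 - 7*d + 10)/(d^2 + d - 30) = (d - 2)/(d + 6)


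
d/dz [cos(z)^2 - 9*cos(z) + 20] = (9 - 2*cos(z))*sin(z)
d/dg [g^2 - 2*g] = 2*g - 2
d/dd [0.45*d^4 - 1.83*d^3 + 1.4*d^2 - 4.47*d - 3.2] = 1.8*d^3 - 5.49*d^2 + 2.8*d - 4.47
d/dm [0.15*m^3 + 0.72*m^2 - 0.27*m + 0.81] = 0.45*m^2 + 1.44*m - 0.27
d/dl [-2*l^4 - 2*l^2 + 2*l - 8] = -8*l^3 - 4*l + 2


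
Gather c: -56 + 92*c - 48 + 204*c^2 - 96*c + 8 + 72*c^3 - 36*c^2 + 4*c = 72*c^3 + 168*c^2 - 96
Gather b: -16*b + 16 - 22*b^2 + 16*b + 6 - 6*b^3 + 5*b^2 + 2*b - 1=-6*b^3 - 17*b^2 + 2*b + 21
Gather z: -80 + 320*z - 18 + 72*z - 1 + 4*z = 396*z - 99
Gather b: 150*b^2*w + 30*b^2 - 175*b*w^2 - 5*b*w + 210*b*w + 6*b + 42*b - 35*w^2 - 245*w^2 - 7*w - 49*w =b^2*(150*w + 30) + b*(-175*w^2 + 205*w + 48) - 280*w^2 - 56*w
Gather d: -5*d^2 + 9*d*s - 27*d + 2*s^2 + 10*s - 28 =-5*d^2 + d*(9*s - 27) + 2*s^2 + 10*s - 28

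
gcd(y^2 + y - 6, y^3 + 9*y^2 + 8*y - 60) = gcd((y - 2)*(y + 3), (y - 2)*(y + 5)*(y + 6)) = y - 2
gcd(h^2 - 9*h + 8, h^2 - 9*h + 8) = h^2 - 9*h + 8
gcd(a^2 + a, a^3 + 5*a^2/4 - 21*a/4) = a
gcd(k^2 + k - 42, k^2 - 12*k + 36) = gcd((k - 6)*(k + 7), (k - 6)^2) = k - 6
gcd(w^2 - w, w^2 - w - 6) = 1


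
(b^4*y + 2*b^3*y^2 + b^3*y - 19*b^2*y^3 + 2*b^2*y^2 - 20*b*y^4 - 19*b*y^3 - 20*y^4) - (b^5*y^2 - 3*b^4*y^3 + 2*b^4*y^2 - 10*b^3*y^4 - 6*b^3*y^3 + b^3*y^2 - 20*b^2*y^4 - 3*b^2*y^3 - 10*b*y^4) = -b^5*y^2 + 3*b^4*y^3 - 2*b^4*y^2 + b^4*y + 10*b^3*y^4 + 6*b^3*y^3 + b^3*y^2 + b^3*y + 20*b^2*y^4 - 16*b^2*y^3 + 2*b^2*y^2 - 10*b*y^4 - 19*b*y^3 - 20*y^4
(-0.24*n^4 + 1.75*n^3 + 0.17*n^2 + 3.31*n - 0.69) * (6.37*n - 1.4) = -1.5288*n^5 + 11.4835*n^4 - 1.3671*n^3 + 20.8467*n^2 - 9.0293*n + 0.966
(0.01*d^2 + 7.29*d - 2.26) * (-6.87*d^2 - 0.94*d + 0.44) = -0.0687*d^4 - 50.0917*d^3 + 8.678*d^2 + 5.332*d - 0.9944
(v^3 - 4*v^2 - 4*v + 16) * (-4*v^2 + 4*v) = -4*v^5 + 20*v^4 - 80*v^2 + 64*v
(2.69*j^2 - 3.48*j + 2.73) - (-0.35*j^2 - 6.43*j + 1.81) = 3.04*j^2 + 2.95*j + 0.92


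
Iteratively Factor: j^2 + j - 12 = (j - 3)*(j + 4)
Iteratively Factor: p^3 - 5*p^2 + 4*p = (p - 4)*(p^2 - p) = p*(p - 4)*(p - 1)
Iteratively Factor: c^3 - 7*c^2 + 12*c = (c - 4)*(c^2 - 3*c) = (c - 4)*(c - 3)*(c)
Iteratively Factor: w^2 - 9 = (w + 3)*(w - 3)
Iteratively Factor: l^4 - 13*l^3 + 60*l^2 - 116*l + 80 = (l - 4)*(l^3 - 9*l^2 + 24*l - 20) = (l - 5)*(l - 4)*(l^2 - 4*l + 4) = (l - 5)*(l - 4)*(l - 2)*(l - 2)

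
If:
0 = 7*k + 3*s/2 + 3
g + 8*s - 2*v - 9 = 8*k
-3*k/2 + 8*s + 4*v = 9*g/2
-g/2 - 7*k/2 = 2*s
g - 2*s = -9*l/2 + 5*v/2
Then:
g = 57/34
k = -129/238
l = 299/1428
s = 9/17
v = 297/476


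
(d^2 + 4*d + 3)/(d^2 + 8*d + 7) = (d + 3)/(d + 7)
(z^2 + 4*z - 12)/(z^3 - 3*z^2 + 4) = (z + 6)/(z^2 - z - 2)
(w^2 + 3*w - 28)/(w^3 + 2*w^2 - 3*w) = (w^2 + 3*w - 28)/(w*(w^2 + 2*w - 3))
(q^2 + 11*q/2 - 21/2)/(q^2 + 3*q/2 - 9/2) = (q + 7)/(q + 3)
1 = 1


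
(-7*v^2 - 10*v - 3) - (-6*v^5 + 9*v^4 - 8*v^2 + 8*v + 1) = 6*v^5 - 9*v^4 + v^2 - 18*v - 4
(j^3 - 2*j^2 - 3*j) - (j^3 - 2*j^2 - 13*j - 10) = 10*j + 10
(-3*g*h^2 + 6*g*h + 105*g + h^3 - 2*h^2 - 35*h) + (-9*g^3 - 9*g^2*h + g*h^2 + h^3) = -9*g^3 - 9*g^2*h - 2*g*h^2 + 6*g*h + 105*g + 2*h^3 - 2*h^2 - 35*h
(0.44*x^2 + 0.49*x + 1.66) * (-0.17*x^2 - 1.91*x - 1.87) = -0.0748*x^4 - 0.9237*x^3 - 2.0409*x^2 - 4.0869*x - 3.1042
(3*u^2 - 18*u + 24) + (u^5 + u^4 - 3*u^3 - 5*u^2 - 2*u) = u^5 + u^4 - 3*u^3 - 2*u^2 - 20*u + 24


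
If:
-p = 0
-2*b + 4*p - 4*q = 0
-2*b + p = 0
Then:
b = 0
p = 0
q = 0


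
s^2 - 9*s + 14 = (s - 7)*(s - 2)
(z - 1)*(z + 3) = z^2 + 2*z - 3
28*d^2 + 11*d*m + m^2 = (4*d + m)*(7*d + m)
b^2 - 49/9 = (b - 7/3)*(b + 7/3)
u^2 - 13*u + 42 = (u - 7)*(u - 6)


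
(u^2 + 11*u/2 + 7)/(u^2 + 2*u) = (u + 7/2)/u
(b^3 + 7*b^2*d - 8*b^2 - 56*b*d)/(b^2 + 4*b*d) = (b^2 + 7*b*d - 8*b - 56*d)/(b + 4*d)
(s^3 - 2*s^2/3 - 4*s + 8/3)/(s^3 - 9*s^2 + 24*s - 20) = (3*s^2 + 4*s - 4)/(3*(s^2 - 7*s + 10))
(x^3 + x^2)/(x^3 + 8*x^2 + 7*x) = x/(x + 7)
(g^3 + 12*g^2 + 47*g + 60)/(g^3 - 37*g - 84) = (g + 5)/(g - 7)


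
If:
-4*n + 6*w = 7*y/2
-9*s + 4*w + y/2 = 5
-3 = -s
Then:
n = 12 - 17*y/16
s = 3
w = 8 - y/8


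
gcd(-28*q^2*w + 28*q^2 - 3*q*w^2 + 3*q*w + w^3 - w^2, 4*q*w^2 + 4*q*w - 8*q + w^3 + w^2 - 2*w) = 4*q*w - 4*q + w^2 - w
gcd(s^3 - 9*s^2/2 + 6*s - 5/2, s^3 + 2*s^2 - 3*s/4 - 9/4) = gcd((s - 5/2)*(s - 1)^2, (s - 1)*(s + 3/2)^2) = s - 1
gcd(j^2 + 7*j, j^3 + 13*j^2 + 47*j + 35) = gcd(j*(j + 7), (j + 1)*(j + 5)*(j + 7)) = j + 7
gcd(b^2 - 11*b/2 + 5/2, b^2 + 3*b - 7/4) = b - 1/2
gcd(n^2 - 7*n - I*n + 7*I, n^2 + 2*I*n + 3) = n - I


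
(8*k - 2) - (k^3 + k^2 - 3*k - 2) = -k^3 - k^2 + 11*k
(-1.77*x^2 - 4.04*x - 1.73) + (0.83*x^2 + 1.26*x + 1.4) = -0.94*x^2 - 2.78*x - 0.33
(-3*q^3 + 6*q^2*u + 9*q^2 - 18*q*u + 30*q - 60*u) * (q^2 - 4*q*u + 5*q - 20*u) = -3*q^5 + 18*q^4*u - 6*q^4 - 24*q^3*u^2 + 36*q^3*u + 75*q^3 - 48*q^2*u^2 - 450*q^2*u + 150*q^2 + 600*q*u^2 - 900*q*u + 1200*u^2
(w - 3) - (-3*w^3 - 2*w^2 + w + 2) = 3*w^3 + 2*w^2 - 5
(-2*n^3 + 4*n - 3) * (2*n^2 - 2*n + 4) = -4*n^5 + 4*n^4 - 14*n^2 + 22*n - 12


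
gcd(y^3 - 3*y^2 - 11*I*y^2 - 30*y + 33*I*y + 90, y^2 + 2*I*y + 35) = y - 5*I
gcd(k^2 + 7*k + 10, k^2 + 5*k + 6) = k + 2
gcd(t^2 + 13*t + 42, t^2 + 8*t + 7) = t + 7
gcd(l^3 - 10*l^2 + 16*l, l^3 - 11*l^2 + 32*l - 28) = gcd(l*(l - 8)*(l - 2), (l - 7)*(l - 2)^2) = l - 2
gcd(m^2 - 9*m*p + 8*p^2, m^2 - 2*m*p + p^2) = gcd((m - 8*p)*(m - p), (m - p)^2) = -m + p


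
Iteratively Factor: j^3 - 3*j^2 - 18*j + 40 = (j - 2)*(j^2 - j - 20) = (j - 2)*(j + 4)*(j - 5)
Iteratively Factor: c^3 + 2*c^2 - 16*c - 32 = (c + 2)*(c^2 - 16) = (c + 2)*(c + 4)*(c - 4)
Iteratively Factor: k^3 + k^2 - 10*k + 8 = (k - 2)*(k^2 + 3*k - 4) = (k - 2)*(k + 4)*(k - 1)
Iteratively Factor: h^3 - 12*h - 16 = (h - 4)*(h^2 + 4*h + 4) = (h - 4)*(h + 2)*(h + 2)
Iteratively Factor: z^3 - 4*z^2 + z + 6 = (z + 1)*(z^2 - 5*z + 6) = (z - 2)*(z + 1)*(z - 3)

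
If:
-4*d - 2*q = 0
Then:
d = -q/2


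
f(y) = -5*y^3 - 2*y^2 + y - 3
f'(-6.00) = -515.00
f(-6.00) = 999.00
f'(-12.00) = -2111.00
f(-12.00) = 8337.00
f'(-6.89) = -683.52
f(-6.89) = 1530.58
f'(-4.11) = -235.94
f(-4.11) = 306.24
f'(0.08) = 0.58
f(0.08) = -2.94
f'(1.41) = -34.46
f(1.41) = -19.58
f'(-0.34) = 0.63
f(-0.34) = -3.37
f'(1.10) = -21.55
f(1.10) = -10.98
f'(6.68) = -695.06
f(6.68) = -1575.95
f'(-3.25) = -144.44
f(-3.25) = 144.27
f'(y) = -15*y^2 - 4*y + 1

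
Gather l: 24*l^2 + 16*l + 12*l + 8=24*l^2 + 28*l + 8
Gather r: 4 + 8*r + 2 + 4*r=12*r + 6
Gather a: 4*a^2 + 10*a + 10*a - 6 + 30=4*a^2 + 20*a + 24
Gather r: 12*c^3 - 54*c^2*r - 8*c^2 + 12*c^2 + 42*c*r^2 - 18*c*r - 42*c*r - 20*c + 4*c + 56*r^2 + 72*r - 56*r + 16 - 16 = 12*c^3 + 4*c^2 - 16*c + r^2*(42*c + 56) + r*(-54*c^2 - 60*c + 16)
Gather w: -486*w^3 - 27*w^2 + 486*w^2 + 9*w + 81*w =-486*w^3 + 459*w^2 + 90*w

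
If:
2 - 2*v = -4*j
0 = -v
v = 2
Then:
No Solution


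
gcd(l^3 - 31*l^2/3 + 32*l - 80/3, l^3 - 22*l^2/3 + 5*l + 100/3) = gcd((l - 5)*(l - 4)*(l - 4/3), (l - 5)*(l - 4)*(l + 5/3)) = l^2 - 9*l + 20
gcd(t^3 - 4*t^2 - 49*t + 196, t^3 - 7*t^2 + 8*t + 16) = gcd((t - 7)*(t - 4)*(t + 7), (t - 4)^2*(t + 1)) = t - 4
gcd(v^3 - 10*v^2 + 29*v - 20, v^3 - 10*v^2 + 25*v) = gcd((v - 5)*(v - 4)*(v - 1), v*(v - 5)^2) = v - 5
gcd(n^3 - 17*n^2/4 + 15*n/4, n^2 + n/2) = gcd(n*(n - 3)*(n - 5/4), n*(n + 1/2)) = n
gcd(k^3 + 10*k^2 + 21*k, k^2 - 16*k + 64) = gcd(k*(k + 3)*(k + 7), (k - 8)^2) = 1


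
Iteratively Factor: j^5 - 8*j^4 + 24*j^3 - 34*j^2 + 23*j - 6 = (j - 1)*(j^4 - 7*j^3 + 17*j^2 - 17*j + 6) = (j - 3)*(j - 1)*(j^3 - 4*j^2 + 5*j - 2) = (j - 3)*(j - 1)^2*(j^2 - 3*j + 2) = (j - 3)*(j - 1)^3*(j - 2)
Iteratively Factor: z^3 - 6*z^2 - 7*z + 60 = (z - 5)*(z^2 - z - 12) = (z - 5)*(z + 3)*(z - 4)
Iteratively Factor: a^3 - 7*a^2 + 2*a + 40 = (a + 2)*(a^2 - 9*a + 20) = (a - 5)*(a + 2)*(a - 4)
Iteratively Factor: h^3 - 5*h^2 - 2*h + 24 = (h - 4)*(h^2 - h - 6) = (h - 4)*(h - 3)*(h + 2)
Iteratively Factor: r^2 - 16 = (r + 4)*(r - 4)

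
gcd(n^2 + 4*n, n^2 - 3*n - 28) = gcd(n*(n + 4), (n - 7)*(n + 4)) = n + 4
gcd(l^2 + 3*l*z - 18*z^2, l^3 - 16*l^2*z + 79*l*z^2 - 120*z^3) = -l + 3*z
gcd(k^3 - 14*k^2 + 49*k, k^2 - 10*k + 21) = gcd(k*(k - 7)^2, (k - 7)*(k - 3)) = k - 7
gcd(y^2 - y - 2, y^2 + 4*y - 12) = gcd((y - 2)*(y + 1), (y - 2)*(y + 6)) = y - 2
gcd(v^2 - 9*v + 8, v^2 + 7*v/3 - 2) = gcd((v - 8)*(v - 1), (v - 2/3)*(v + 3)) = 1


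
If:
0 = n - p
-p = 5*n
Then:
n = 0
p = 0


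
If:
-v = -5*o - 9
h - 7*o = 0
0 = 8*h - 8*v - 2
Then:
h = 259/8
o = 37/8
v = 257/8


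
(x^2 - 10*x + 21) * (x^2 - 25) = x^4 - 10*x^3 - 4*x^2 + 250*x - 525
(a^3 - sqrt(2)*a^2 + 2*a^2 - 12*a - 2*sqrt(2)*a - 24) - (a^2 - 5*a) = a^3 - sqrt(2)*a^2 + a^2 - 7*a - 2*sqrt(2)*a - 24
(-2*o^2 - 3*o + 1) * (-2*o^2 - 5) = 4*o^4 + 6*o^3 + 8*o^2 + 15*o - 5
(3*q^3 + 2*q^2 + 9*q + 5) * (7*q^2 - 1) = 21*q^5 + 14*q^4 + 60*q^3 + 33*q^2 - 9*q - 5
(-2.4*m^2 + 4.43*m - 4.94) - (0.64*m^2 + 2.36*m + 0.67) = -3.04*m^2 + 2.07*m - 5.61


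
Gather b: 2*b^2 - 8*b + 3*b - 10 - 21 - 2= 2*b^2 - 5*b - 33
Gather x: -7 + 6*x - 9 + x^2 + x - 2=x^2 + 7*x - 18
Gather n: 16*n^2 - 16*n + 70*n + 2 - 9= 16*n^2 + 54*n - 7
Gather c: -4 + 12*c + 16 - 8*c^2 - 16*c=-8*c^2 - 4*c + 12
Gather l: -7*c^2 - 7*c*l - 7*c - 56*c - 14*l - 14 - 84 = -7*c^2 - 63*c + l*(-7*c - 14) - 98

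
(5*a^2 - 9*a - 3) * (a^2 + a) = 5*a^4 - 4*a^3 - 12*a^2 - 3*a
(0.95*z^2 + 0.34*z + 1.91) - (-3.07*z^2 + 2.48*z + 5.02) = 4.02*z^2 - 2.14*z - 3.11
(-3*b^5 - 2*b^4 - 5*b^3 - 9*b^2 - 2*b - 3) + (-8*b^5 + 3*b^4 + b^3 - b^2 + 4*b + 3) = -11*b^5 + b^4 - 4*b^3 - 10*b^2 + 2*b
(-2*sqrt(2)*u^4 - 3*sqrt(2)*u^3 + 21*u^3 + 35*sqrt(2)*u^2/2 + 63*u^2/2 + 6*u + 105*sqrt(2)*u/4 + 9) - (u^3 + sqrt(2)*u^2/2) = -2*sqrt(2)*u^4 - 3*sqrt(2)*u^3 + 20*u^3 + 17*sqrt(2)*u^2 + 63*u^2/2 + 6*u + 105*sqrt(2)*u/4 + 9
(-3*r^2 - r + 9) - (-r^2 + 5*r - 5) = -2*r^2 - 6*r + 14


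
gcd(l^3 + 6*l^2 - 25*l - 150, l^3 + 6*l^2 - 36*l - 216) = l + 6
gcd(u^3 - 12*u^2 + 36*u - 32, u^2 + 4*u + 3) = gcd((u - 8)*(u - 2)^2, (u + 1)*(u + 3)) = 1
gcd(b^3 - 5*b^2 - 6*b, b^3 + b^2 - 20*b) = b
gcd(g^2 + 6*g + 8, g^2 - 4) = g + 2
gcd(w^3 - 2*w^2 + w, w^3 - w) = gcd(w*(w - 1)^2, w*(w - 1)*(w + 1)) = w^2 - w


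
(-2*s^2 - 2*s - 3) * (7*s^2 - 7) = -14*s^4 - 14*s^3 - 7*s^2 + 14*s + 21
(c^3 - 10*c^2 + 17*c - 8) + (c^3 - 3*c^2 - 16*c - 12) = 2*c^3 - 13*c^2 + c - 20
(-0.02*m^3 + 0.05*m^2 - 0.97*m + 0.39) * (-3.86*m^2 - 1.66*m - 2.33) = 0.0772*m^5 - 0.1598*m^4 + 3.7078*m^3 - 0.0117000000000003*m^2 + 1.6127*m - 0.9087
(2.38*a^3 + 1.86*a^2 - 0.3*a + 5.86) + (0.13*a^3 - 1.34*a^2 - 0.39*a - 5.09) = 2.51*a^3 + 0.52*a^2 - 0.69*a + 0.77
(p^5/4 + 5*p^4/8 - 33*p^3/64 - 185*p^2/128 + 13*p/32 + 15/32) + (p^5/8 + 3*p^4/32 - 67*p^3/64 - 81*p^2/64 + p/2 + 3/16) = 3*p^5/8 + 23*p^4/32 - 25*p^3/16 - 347*p^2/128 + 29*p/32 + 21/32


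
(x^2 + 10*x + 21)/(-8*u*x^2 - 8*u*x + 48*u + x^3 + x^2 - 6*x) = (x + 7)/(-8*u*x + 16*u + x^2 - 2*x)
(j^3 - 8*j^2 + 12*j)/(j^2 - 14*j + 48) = j*(j - 2)/(j - 8)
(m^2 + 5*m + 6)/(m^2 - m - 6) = (m + 3)/(m - 3)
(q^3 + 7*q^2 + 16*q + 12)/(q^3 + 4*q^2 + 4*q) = (q + 3)/q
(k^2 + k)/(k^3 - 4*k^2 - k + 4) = k/(k^2 - 5*k + 4)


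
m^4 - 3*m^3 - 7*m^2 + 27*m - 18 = (m - 3)*(m - 2)*(m - 1)*(m + 3)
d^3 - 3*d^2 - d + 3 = (d - 3)*(d - 1)*(d + 1)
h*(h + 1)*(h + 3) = h^3 + 4*h^2 + 3*h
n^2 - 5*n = n*(n - 5)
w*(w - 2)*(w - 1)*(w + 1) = w^4 - 2*w^3 - w^2 + 2*w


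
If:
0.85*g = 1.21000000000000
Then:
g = 1.42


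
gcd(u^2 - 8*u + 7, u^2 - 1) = u - 1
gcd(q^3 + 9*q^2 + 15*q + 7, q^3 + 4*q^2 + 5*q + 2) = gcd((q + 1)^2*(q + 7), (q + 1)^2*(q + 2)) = q^2 + 2*q + 1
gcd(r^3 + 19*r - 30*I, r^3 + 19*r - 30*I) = r^3 + 19*r - 30*I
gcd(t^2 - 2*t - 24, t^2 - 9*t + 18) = t - 6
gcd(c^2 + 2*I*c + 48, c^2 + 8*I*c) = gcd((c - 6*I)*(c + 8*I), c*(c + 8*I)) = c + 8*I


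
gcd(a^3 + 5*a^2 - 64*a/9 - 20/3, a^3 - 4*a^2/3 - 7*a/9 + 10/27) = a^2 - a - 10/9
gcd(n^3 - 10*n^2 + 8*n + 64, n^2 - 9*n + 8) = n - 8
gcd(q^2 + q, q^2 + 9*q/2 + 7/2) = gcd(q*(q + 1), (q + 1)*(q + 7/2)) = q + 1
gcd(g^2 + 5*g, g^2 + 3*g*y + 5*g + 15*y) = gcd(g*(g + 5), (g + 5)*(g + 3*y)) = g + 5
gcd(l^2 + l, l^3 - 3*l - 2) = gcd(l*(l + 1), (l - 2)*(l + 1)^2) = l + 1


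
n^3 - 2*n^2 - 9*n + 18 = (n - 3)*(n - 2)*(n + 3)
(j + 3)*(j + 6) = j^2 + 9*j + 18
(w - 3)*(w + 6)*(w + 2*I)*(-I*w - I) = -I*w^4 + 2*w^3 - 4*I*w^3 + 8*w^2 + 15*I*w^2 - 30*w + 18*I*w - 36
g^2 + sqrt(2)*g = g*(g + sqrt(2))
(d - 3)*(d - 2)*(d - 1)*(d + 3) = d^4 - 3*d^3 - 7*d^2 + 27*d - 18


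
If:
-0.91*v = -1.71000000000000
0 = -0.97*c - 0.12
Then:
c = -0.12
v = 1.88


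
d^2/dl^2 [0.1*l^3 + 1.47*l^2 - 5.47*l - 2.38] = 0.6*l + 2.94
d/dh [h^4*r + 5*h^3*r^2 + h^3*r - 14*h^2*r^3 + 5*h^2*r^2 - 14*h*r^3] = r*(4*h^3 + 15*h^2*r + 3*h^2 - 28*h*r^2 + 10*h*r - 14*r^2)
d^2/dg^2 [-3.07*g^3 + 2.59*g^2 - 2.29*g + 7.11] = 5.18 - 18.42*g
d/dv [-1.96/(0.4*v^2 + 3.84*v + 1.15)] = (1.568*v + 7.5264)/(0.4*v^2 + 3.84*v + 1.15)^2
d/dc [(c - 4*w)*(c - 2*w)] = 2*c - 6*w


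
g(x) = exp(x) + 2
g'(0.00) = 1.00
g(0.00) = 3.00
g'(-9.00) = 0.00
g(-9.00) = 2.00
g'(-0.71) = 0.49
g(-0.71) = 2.49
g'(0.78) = 2.18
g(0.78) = 4.18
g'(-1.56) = 0.21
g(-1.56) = 2.21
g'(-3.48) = 0.03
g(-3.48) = 2.03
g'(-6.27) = 0.00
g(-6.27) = 2.00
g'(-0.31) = 0.73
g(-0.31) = 2.73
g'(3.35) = 28.50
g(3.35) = 30.50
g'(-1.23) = 0.29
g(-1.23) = 2.29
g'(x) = exp(x)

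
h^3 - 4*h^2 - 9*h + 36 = (h - 4)*(h - 3)*(h + 3)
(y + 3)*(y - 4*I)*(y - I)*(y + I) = y^4 + 3*y^3 - 4*I*y^3 + y^2 - 12*I*y^2 + 3*y - 4*I*y - 12*I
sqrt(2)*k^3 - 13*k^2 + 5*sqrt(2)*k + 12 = (k - 6*sqrt(2))*(k - sqrt(2))*(sqrt(2)*k + 1)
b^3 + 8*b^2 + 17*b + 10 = (b + 1)*(b + 2)*(b + 5)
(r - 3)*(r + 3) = r^2 - 9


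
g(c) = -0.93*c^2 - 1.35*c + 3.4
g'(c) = -1.86*c - 1.35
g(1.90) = -2.52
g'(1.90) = -4.88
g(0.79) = 1.75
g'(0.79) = -2.82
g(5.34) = -30.33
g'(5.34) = -11.28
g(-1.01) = 3.81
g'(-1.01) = 0.53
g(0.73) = 1.92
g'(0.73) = -2.71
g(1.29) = 0.11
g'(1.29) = -3.75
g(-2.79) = -0.07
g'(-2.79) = 3.84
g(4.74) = -23.89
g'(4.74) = -10.17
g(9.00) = -84.08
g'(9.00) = -18.09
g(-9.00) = -59.78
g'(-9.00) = 15.39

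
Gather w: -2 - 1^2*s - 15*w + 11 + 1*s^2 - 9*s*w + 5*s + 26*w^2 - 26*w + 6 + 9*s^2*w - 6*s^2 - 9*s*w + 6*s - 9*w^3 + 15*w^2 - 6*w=-5*s^2 + 10*s - 9*w^3 + 41*w^2 + w*(9*s^2 - 18*s - 47) + 15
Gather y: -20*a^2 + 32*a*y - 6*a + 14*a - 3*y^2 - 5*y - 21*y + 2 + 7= -20*a^2 + 8*a - 3*y^2 + y*(32*a - 26) + 9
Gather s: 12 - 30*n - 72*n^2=-72*n^2 - 30*n + 12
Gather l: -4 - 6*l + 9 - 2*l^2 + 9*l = -2*l^2 + 3*l + 5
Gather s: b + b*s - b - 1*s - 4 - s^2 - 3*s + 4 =-s^2 + s*(b - 4)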